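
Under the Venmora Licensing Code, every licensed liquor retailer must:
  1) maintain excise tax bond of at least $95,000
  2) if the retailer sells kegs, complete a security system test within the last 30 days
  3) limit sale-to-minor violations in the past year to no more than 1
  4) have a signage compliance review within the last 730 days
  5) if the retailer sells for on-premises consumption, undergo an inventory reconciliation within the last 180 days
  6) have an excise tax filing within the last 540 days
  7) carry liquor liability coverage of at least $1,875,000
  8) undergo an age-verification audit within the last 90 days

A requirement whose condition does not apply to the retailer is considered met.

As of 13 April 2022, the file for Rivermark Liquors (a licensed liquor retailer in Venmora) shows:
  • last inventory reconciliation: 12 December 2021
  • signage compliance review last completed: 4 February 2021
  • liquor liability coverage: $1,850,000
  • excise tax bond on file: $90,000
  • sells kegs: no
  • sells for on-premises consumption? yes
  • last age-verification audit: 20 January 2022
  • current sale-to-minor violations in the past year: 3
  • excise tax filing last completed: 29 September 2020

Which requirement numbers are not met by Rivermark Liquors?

1, 3, 6, 7

1. excise tax bond $90,000 < $95,000 → not met
2. condition 'sells kegs' does not hold → requirement n/a → met
3. sale-to-minor violations in the past year 3 > 1 → not met
4. signage compliance review 433 days ago vs limit 730 → met
5. condition 'sells for on-premises consumption' holds; inventory reconciliation 122 days ago vs limit 180 → met
6. excise tax filing 561 days ago vs limit 540 → not met
7. liquor liability coverage $1,850,000 < $1,875,000 → not met
8. age-verification audit 83 days ago vs limit 90 → met
Not met: 1, 3, 6, 7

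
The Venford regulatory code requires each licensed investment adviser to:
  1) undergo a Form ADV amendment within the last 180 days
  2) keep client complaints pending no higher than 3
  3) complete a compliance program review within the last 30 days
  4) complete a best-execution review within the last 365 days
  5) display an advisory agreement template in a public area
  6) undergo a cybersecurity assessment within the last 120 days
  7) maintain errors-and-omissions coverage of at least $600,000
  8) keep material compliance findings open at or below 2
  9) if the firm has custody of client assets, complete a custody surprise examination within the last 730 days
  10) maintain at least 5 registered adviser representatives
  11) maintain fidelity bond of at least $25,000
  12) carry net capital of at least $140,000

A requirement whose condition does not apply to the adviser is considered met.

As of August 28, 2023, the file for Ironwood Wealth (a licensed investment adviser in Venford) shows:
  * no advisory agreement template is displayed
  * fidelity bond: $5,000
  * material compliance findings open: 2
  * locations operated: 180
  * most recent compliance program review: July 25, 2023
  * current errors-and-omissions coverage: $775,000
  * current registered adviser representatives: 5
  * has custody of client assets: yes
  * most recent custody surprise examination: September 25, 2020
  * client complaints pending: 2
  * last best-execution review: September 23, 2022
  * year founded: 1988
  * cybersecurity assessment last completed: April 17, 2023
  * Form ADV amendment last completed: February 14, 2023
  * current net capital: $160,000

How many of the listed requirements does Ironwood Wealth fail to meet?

6

1. Form ADV amendment 195 days ago vs limit 180 → not met
2. client complaints pending 2 ≤ 3 → met
3. compliance program review 34 days ago vs limit 30 → not met
4. best-execution review 339 days ago vs limit 365 → met
5. advisory agreement template absent → not met
6. cybersecurity assessment 133 days ago vs limit 120 → not met
7. errors-and-omissions coverage $775,000 ≥ $600,000 → met
8. material compliance findings open 2 ≤ 2 → met
9. condition 'has custody of client assets' holds; custody surprise examination 1067 days ago vs limit 730 → not met
10. registered adviser representatives 5 ≥ 5 → met
11. fidelity bond $5,000 < $25,000 → not met
12. net capital $160,000 ≥ $140,000 → met
Not met: 6 of 12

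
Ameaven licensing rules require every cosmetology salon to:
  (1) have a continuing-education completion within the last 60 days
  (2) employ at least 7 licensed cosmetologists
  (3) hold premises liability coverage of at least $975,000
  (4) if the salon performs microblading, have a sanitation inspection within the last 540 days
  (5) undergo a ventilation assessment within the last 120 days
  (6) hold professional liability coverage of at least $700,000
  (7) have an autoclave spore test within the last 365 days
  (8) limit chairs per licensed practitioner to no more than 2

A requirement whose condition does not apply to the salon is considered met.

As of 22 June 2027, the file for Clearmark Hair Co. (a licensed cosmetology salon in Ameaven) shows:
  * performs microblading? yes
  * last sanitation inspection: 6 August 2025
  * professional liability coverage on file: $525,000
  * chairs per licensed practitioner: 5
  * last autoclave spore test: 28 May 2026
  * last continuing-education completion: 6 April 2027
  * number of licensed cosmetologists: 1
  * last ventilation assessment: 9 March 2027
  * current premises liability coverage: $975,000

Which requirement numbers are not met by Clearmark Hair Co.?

1, 2, 4, 6, 7, 8

1. continuing-education completion 77 days ago vs limit 60 → not met
2. licensed cosmetologists 1 < 7 → not met
3. premises liability coverage $975,000 ≥ $975,000 → met
4. condition 'performs microblading' holds; sanitation inspection 685 days ago vs limit 540 → not met
5. ventilation assessment 105 days ago vs limit 120 → met
6. professional liability coverage $525,000 < $700,000 → not met
7. autoclave spore test 390 days ago vs limit 365 → not met
8. chairs per licensed practitioner 5 > 2 → not met
Not met: 1, 2, 4, 6, 7, 8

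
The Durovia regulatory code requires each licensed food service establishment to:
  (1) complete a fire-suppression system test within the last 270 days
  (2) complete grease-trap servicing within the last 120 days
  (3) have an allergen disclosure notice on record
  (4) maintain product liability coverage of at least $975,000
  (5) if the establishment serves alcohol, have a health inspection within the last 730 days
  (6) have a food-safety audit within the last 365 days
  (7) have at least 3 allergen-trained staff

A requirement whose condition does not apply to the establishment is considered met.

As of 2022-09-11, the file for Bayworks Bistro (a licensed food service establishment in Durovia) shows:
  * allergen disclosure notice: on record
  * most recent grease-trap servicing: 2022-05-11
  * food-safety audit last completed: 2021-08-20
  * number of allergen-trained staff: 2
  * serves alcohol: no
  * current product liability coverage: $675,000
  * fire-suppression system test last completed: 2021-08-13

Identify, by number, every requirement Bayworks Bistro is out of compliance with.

1. fire-suppression system test 394 days ago vs limit 270 → not met
2. grease-trap servicing 123 days ago vs limit 120 → not met
3. allergen disclosure notice present → met
4. product liability coverage $675,000 < $975,000 → not met
5. condition 'serves alcohol' does not hold → requirement n/a → met
6. food-safety audit 387 days ago vs limit 365 → not met
7. allergen-trained staff 2 < 3 → not met
Not met: 1, 2, 4, 6, 7

1, 2, 4, 6, 7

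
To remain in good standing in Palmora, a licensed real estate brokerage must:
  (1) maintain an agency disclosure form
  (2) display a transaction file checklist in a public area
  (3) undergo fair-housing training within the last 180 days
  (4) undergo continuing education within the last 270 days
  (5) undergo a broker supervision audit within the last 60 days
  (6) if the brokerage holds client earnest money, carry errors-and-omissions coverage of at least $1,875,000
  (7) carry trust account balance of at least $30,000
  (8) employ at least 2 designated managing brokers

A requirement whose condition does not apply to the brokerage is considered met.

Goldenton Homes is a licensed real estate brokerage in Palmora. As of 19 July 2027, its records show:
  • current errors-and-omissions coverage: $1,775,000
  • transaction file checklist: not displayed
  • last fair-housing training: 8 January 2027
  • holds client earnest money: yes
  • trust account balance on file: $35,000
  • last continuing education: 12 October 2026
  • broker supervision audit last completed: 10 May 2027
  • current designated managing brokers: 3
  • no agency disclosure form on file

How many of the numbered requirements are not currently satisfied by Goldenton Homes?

1. agency disclosure form absent → not met
2. transaction file checklist absent → not met
3. fair-housing training 192 days ago vs limit 180 → not met
4. continuing education 280 days ago vs limit 270 → not met
5. broker supervision audit 70 days ago vs limit 60 → not met
6. condition 'holds client earnest money' holds; errors-and-omissions coverage $1,775,000 < $1,875,000 → not met
7. trust account balance $35,000 ≥ $30,000 → met
8. designated managing brokers 3 ≥ 2 → met
Not met: 6 of 8

6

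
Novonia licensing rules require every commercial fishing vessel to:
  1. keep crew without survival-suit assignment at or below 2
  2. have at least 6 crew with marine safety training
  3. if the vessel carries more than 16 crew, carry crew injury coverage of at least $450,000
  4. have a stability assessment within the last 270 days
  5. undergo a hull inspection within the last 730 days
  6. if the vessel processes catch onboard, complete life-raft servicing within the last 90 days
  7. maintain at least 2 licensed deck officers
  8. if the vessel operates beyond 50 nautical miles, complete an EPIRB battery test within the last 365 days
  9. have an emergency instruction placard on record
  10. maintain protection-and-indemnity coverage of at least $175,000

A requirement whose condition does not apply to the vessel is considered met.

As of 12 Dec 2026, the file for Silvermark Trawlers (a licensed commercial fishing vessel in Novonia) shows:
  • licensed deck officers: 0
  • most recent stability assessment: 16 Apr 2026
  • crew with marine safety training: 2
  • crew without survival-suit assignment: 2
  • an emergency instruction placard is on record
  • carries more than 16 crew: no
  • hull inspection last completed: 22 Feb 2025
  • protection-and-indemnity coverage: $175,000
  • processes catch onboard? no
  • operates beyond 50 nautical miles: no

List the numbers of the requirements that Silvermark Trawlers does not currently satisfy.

1. crew without survival-suit assignment 2 ≤ 2 → met
2. crew with marine safety training 2 < 6 → not met
3. condition 'carries more than 16 crew' does not hold → requirement n/a → met
4. stability assessment 240 days ago vs limit 270 → met
5. hull inspection 658 days ago vs limit 730 → met
6. condition 'processes catch onboard' does not hold → requirement n/a → met
7. licensed deck officers 0 < 2 → not met
8. condition 'operates beyond 50 nautical miles' does not hold → requirement n/a → met
9. emergency instruction placard present → met
10. protection-and-indemnity coverage $175,000 ≥ $175,000 → met
Not met: 2, 7

2, 7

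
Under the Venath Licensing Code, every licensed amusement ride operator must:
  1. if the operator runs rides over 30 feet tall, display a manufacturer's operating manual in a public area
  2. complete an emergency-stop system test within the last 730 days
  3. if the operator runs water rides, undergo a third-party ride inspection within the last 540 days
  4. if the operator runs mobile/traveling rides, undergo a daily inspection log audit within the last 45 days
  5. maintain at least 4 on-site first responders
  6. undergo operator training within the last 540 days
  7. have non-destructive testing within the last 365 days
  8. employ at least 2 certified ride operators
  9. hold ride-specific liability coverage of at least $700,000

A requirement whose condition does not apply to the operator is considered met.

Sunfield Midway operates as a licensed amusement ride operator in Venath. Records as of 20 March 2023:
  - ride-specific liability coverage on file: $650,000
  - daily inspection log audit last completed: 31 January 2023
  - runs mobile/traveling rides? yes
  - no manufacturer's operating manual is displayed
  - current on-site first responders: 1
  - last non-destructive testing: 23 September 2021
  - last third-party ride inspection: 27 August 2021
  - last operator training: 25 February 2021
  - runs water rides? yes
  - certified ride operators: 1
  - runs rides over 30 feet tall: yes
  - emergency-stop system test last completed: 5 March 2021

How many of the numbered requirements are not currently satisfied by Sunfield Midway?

1. condition 'runs rides over 30 feet tall' holds; manufacturer's operating manual absent → not met
2. emergency-stop system test 745 days ago vs limit 730 → not met
3. condition 'runs water rides' holds; third-party ride inspection 570 days ago vs limit 540 → not met
4. condition 'runs mobile/traveling rides' holds; daily inspection log audit 48 days ago vs limit 45 → not met
5. on-site first responders 1 < 4 → not met
6. operator training 753 days ago vs limit 540 → not met
7. non-destructive testing 543 days ago vs limit 365 → not met
8. certified ride operators 1 < 2 → not met
9. ride-specific liability coverage $650,000 < $700,000 → not met
Not met: 9 of 9

9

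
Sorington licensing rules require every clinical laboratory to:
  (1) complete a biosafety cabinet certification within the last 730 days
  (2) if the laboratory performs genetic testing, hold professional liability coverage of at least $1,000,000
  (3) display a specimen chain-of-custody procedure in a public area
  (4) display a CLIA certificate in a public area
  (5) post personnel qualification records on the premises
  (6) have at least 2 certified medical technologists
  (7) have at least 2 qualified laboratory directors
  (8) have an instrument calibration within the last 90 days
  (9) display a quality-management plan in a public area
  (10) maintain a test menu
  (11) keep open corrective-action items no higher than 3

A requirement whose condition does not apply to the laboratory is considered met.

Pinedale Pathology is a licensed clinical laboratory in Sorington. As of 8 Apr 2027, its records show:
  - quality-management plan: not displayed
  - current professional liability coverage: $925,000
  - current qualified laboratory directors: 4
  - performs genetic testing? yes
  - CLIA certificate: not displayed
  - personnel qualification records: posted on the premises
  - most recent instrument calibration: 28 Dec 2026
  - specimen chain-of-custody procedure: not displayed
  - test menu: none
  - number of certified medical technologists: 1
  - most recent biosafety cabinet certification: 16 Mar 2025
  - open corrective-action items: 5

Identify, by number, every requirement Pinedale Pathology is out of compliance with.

1. biosafety cabinet certification 753 days ago vs limit 730 → not met
2. condition 'performs genetic testing' holds; professional liability coverage $925,000 < $1,000,000 → not met
3. specimen chain-of-custody procedure absent → not met
4. CLIA certificate absent → not met
5. personnel qualification records present → met
6. certified medical technologists 1 < 2 → not met
7. qualified laboratory directors 4 ≥ 2 → met
8. instrument calibration 101 days ago vs limit 90 → not met
9. quality-management plan absent → not met
10. test menu absent → not met
11. open corrective-action items 5 > 3 → not met
Not met: 1, 2, 3, 4, 6, 8, 9, 10, 11

1, 2, 3, 4, 6, 8, 9, 10, 11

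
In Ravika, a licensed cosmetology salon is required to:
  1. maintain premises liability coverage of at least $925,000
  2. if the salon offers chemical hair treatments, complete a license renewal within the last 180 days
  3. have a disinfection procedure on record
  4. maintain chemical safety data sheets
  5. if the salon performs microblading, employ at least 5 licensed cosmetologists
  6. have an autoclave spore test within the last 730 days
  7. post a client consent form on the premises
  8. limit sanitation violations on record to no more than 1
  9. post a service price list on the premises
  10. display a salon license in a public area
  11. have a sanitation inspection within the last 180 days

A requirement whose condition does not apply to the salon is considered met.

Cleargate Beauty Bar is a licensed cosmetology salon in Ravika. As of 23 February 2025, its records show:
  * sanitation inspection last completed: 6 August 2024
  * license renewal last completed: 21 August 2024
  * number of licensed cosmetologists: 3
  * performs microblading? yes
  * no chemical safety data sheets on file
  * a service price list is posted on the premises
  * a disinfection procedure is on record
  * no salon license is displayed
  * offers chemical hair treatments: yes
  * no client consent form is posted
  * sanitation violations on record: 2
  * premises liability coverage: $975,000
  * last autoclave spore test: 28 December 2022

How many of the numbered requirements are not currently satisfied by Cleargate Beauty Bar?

8

1. premises liability coverage $975,000 ≥ $925,000 → met
2. condition 'offers chemical hair treatments' holds; license renewal 186 days ago vs limit 180 → not met
3. disinfection procedure present → met
4. chemical safety data sheets absent → not met
5. condition 'performs microblading' holds; licensed cosmetologists 3 < 5 → not met
6. autoclave spore test 788 days ago vs limit 730 → not met
7. client consent form absent → not met
8. sanitation violations on record 2 > 1 → not met
9. service price list present → met
10. salon license absent → not met
11. sanitation inspection 201 days ago vs limit 180 → not met
Not met: 8 of 11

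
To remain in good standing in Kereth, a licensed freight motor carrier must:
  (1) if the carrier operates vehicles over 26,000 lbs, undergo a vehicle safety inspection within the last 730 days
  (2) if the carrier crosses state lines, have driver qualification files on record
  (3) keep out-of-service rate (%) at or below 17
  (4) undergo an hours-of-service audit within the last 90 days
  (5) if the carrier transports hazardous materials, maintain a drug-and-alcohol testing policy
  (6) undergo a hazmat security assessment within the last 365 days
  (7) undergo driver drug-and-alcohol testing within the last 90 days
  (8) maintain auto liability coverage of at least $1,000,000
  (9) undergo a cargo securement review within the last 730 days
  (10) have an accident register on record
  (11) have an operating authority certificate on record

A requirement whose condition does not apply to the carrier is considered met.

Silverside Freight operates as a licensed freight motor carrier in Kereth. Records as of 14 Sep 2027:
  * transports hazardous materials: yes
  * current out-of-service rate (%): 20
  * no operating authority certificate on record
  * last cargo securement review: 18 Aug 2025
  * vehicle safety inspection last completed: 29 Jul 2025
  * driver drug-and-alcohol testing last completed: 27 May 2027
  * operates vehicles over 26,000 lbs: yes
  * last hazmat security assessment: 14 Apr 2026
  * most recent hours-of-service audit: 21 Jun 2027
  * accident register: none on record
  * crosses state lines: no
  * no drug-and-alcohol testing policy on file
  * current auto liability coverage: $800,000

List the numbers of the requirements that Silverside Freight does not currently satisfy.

1, 3, 5, 6, 7, 8, 9, 10, 11

1. condition 'operates vehicles over 26,000 lbs' holds; vehicle safety inspection 777 days ago vs limit 730 → not met
2. condition 'crosses state lines' does not hold → requirement n/a → met
3. out-of-service rate (%) 20 > 17 → not met
4. hours-of-service audit 85 days ago vs limit 90 → met
5. condition 'transports hazardous materials' holds; drug-and-alcohol testing policy absent → not met
6. hazmat security assessment 518 days ago vs limit 365 → not met
7. driver drug-and-alcohol testing 110 days ago vs limit 90 → not met
8. auto liability coverage $800,000 < $1,000,000 → not met
9. cargo securement review 757 days ago vs limit 730 → not met
10. accident register absent → not met
11. operating authority certificate absent → not met
Not met: 1, 3, 5, 6, 7, 8, 9, 10, 11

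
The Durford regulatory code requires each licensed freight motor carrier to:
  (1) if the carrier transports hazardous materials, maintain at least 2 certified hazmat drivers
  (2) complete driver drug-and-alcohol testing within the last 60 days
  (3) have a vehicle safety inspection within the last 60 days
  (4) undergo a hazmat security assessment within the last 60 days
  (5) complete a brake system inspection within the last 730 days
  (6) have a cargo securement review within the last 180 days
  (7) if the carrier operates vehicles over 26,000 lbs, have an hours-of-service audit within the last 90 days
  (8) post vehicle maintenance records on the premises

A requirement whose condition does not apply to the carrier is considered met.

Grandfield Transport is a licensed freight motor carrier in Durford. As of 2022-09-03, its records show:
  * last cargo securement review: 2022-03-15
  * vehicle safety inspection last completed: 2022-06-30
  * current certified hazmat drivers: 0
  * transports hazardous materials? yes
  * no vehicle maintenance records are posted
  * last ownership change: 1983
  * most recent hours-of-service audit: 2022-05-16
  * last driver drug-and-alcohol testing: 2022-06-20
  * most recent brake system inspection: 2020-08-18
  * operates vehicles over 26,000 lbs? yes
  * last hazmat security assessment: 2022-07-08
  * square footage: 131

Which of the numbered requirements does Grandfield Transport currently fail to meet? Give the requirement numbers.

1, 2, 3, 5, 7, 8

1. condition 'transports hazardous materials' holds; certified hazmat drivers 0 < 2 → not met
2. driver drug-and-alcohol testing 75 days ago vs limit 60 → not met
3. vehicle safety inspection 65 days ago vs limit 60 → not met
4. hazmat security assessment 57 days ago vs limit 60 → met
5. brake system inspection 746 days ago vs limit 730 → not met
6. cargo securement review 172 days ago vs limit 180 → met
7. condition 'operates vehicles over 26,000 lbs' holds; hours-of-service audit 110 days ago vs limit 90 → not met
8. vehicle maintenance records absent → not met
Not met: 1, 2, 3, 5, 7, 8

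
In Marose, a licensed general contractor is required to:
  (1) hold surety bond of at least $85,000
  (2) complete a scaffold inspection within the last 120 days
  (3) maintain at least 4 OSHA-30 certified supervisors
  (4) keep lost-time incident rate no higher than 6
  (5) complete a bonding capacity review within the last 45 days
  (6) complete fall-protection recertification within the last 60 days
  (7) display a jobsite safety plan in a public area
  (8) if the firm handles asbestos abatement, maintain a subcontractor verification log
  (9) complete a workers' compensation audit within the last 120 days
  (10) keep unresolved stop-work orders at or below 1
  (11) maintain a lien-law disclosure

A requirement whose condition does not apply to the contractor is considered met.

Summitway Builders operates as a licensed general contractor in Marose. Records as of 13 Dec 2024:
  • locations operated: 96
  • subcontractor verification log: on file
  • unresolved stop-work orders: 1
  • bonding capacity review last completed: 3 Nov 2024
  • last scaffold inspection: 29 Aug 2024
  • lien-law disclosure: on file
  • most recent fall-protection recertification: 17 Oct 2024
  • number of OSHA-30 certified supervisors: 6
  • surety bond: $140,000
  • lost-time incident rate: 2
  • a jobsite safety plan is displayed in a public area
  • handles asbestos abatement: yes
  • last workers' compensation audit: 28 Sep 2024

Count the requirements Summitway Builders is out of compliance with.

1. surety bond $140,000 ≥ $85,000 → met
2. scaffold inspection 106 days ago vs limit 120 → met
3. OSHA-30 certified supervisors 6 ≥ 4 → met
4. lost-time incident rate 2 ≤ 6 → met
5. bonding capacity review 40 days ago vs limit 45 → met
6. fall-protection recertification 57 days ago vs limit 60 → met
7. jobsite safety plan present → met
8. condition 'handles asbestos abatement' holds; subcontractor verification log present → met
9. workers' compensation audit 76 days ago vs limit 120 → met
10. unresolved stop-work orders 1 ≤ 1 → met
11. lien-law disclosure present → met
Not met: 0 of 11

0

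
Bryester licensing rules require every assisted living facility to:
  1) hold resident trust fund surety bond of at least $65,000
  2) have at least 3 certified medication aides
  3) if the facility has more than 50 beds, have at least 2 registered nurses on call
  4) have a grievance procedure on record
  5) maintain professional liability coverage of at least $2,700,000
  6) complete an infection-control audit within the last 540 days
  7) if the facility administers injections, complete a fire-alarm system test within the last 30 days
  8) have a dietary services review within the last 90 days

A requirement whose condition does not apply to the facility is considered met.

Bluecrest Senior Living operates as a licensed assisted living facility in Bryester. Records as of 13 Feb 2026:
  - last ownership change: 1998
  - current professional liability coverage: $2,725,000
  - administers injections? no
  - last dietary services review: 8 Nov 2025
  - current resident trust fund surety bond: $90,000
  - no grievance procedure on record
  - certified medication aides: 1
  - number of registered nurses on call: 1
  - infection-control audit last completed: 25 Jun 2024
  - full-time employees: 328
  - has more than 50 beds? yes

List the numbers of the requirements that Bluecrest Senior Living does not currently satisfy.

2, 3, 4, 6, 8

1. resident trust fund surety bond $90,000 ≥ $65,000 → met
2. certified medication aides 1 < 3 → not met
3. condition 'has more than 50 beds' holds; registered nurses on call 1 < 2 → not met
4. grievance procedure absent → not met
5. professional liability coverage $2,725,000 ≥ $2,700,000 → met
6. infection-control audit 598 days ago vs limit 540 → not met
7. condition 'administers injections' does not hold → requirement n/a → met
8. dietary services review 97 days ago vs limit 90 → not met
Not met: 2, 3, 4, 6, 8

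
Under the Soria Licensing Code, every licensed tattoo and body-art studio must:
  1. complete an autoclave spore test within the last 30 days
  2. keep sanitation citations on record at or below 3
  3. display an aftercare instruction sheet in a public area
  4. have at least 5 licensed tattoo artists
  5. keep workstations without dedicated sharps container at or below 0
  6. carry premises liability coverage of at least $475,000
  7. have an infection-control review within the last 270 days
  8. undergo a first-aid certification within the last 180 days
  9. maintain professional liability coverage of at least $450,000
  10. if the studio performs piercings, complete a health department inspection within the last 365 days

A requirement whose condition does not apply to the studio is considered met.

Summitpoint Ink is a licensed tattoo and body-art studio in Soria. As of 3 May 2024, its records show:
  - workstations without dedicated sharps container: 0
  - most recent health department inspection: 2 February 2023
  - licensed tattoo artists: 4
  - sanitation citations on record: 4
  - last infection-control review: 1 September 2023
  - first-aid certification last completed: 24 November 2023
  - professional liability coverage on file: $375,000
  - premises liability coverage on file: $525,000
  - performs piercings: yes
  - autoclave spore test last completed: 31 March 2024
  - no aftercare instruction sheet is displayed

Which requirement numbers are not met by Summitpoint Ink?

1. autoclave spore test 33 days ago vs limit 30 → not met
2. sanitation citations on record 4 > 3 → not met
3. aftercare instruction sheet absent → not met
4. licensed tattoo artists 4 < 5 → not met
5. workstations without dedicated sharps container 0 ≤ 0 → met
6. premises liability coverage $525,000 ≥ $475,000 → met
7. infection-control review 245 days ago vs limit 270 → met
8. first-aid certification 161 days ago vs limit 180 → met
9. professional liability coverage $375,000 < $450,000 → not met
10. condition 'performs piercings' holds; health department inspection 456 days ago vs limit 365 → not met
Not met: 1, 2, 3, 4, 9, 10

1, 2, 3, 4, 9, 10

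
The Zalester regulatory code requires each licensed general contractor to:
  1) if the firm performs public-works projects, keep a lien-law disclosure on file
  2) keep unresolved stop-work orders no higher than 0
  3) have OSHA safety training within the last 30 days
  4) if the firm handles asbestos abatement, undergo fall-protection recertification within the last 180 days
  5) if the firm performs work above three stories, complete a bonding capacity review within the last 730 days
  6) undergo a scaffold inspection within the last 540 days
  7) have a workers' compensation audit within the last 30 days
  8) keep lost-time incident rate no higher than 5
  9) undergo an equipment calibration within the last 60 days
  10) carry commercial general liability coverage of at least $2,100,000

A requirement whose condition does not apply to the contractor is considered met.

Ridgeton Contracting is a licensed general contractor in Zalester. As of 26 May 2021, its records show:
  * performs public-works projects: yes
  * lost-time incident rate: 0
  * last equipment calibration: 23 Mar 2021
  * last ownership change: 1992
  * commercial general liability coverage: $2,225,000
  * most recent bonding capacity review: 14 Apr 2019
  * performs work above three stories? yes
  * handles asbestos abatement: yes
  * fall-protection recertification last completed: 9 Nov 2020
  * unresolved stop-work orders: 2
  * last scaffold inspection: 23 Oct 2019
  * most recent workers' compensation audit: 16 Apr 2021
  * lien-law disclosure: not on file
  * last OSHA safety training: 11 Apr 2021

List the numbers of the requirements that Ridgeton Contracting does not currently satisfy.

1, 2, 3, 4, 5, 6, 7, 9

1. condition 'performs public-works projects' holds; lien-law disclosure absent → not met
2. unresolved stop-work orders 2 > 0 → not met
3. OSHA safety training 45 days ago vs limit 30 → not met
4. condition 'handles asbestos abatement' holds; fall-protection recertification 198 days ago vs limit 180 → not met
5. condition 'performs work above three stories' holds; bonding capacity review 773 days ago vs limit 730 → not met
6. scaffold inspection 581 days ago vs limit 540 → not met
7. workers' compensation audit 40 days ago vs limit 30 → not met
8. lost-time incident rate 0 ≤ 5 → met
9. equipment calibration 64 days ago vs limit 60 → not met
10. commercial general liability coverage $2,225,000 ≥ $2,100,000 → met
Not met: 1, 2, 3, 4, 5, 6, 7, 9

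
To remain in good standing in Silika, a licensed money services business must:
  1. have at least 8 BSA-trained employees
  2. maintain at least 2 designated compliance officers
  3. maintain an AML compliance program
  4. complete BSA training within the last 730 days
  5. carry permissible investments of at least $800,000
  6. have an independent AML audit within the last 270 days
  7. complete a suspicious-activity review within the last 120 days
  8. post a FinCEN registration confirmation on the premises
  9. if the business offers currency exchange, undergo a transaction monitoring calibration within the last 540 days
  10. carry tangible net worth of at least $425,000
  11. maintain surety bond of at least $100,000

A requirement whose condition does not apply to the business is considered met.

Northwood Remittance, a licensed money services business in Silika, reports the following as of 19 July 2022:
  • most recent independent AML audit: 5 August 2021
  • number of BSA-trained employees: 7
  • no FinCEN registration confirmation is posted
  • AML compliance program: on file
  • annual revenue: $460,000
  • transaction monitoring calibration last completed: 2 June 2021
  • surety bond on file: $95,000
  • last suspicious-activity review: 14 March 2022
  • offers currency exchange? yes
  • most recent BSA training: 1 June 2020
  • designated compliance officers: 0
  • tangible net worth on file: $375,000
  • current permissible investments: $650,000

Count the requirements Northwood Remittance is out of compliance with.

1. BSA-trained employees 7 < 8 → not met
2. designated compliance officers 0 < 2 → not met
3. AML compliance program present → met
4. BSA training 778 days ago vs limit 730 → not met
5. permissible investments $650,000 < $800,000 → not met
6. independent AML audit 348 days ago vs limit 270 → not met
7. suspicious-activity review 127 days ago vs limit 120 → not met
8. FinCEN registration confirmation absent → not met
9. condition 'offers currency exchange' holds; transaction monitoring calibration 412 days ago vs limit 540 → met
10. tangible net worth $375,000 < $425,000 → not met
11. surety bond $95,000 < $100,000 → not met
Not met: 9 of 11

9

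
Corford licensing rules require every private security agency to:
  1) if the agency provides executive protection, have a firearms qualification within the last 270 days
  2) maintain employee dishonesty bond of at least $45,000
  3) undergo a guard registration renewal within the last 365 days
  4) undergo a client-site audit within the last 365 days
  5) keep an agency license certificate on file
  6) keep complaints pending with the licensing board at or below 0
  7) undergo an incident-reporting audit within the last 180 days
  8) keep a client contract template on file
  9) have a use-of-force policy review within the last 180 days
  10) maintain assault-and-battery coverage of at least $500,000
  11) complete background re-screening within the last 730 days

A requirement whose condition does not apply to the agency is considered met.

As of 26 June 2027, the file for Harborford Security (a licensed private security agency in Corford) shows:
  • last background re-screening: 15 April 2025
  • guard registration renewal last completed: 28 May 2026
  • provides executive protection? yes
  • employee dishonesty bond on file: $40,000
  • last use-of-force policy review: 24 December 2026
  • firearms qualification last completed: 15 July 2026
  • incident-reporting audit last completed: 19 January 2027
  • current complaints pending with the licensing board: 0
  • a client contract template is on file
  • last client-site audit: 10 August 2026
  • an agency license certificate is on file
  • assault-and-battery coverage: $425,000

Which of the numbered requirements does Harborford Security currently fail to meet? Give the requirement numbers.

1, 2, 3, 9, 10, 11

1. condition 'provides executive protection' holds; firearms qualification 346 days ago vs limit 270 → not met
2. employee dishonesty bond $40,000 < $45,000 → not met
3. guard registration renewal 394 days ago vs limit 365 → not met
4. client-site audit 320 days ago vs limit 365 → met
5. agency license certificate present → met
6. complaints pending with the licensing board 0 ≤ 0 → met
7. incident-reporting audit 158 days ago vs limit 180 → met
8. client contract template present → met
9. use-of-force policy review 184 days ago vs limit 180 → not met
10. assault-and-battery coverage $425,000 < $500,000 → not met
11. background re-screening 802 days ago vs limit 730 → not met
Not met: 1, 2, 3, 9, 10, 11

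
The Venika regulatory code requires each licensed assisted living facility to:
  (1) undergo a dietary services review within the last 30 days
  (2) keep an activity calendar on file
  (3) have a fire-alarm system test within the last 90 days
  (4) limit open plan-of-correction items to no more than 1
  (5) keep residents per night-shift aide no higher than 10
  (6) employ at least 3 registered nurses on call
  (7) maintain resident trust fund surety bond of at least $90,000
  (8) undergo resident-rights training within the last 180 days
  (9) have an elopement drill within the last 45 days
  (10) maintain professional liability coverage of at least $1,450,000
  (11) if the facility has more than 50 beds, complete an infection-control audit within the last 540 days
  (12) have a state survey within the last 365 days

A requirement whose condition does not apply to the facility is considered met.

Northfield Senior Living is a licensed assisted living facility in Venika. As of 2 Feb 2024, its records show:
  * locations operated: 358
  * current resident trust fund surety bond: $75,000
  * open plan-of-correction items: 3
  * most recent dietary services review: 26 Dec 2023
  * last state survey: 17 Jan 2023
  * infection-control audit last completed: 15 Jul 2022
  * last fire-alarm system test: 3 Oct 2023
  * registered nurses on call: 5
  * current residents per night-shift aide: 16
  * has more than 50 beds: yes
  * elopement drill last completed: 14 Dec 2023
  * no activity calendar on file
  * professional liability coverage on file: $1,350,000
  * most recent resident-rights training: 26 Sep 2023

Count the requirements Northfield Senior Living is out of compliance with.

1. dietary services review 38 days ago vs limit 30 → not met
2. activity calendar absent → not met
3. fire-alarm system test 122 days ago vs limit 90 → not met
4. open plan-of-correction items 3 > 1 → not met
5. residents per night-shift aide 16 > 10 → not met
6. registered nurses on call 5 ≥ 3 → met
7. resident trust fund surety bond $75,000 < $90,000 → not met
8. resident-rights training 129 days ago vs limit 180 → met
9. elopement drill 50 days ago vs limit 45 → not met
10. professional liability coverage $1,350,000 < $1,450,000 → not met
11. condition 'has more than 50 beds' holds; infection-control audit 567 days ago vs limit 540 → not met
12. state survey 381 days ago vs limit 365 → not met
Not met: 10 of 12

10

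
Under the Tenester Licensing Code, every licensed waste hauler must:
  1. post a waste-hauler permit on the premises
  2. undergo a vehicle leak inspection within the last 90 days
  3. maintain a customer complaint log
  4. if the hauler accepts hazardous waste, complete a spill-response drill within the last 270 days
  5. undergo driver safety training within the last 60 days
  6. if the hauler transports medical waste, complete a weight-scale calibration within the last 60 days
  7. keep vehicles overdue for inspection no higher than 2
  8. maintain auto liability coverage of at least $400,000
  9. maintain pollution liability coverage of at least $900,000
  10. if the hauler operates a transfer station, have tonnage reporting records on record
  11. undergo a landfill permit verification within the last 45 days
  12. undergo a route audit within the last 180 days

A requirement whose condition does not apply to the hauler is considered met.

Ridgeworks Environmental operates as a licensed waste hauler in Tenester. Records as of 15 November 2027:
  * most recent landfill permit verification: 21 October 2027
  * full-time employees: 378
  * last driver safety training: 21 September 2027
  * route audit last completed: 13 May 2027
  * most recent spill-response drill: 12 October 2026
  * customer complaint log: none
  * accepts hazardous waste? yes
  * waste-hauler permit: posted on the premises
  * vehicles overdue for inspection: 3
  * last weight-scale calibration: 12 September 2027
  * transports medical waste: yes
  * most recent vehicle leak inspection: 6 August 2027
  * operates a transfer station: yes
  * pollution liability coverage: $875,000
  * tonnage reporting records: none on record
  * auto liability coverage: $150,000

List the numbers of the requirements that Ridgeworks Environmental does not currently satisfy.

1. waste-hauler permit present → met
2. vehicle leak inspection 101 days ago vs limit 90 → not met
3. customer complaint log absent → not met
4. condition 'accepts hazardous waste' holds; spill-response drill 399 days ago vs limit 270 → not met
5. driver safety training 55 days ago vs limit 60 → met
6. condition 'transports medical waste' holds; weight-scale calibration 64 days ago vs limit 60 → not met
7. vehicles overdue for inspection 3 > 2 → not met
8. auto liability coverage $150,000 < $400,000 → not met
9. pollution liability coverage $875,000 < $900,000 → not met
10. condition 'operates a transfer station' holds; tonnage reporting records absent → not met
11. landfill permit verification 25 days ago vs limit 45 → met
12. route audit 186 days ago vs limit 180 → not met
Not met: 2, 3, 4, 6, 7, 8, 9, 10, 12

2, 3, 4, 6, 7, 8, 9, 10, 12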